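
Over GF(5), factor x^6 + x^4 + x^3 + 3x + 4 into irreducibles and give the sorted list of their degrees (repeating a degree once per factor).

Write f(x) = x^6 + x^4 + x^3 + 3x + 4.
Roots in GF(5): f(0) = 4; f(1) = 0 → root; f(2) = 3; f(3) = 0 → root; f(4) = 2.
Linear factors from roots: (x + 4), (x + 2).
Complete factorization: f(x) = (x + 2)·(x + 4)·(x^2 + x + 2)·(x^2 + 3x + 4).
Factor degrees with multiplicity: 1 + 1 + 2 + 2 = 6.

1, 1, 2, 2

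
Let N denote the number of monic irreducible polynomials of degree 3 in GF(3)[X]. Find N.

Gauss's count: N_{3}(3) = (1/3) Σ_{d|3} μ(3/d)·3^d.
Divisors of 3: 1, 3; μ(3/d) for each: -1, 1.
Σ = − 3^1 + 3^3 = 24.
N = 24/3 = 8.

8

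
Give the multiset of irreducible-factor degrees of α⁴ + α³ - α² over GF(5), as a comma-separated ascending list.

1, 1, 1, 1

Write h(α) = α⁴ + α³ - α².
Roots in GF(5): h(0) = 0 → root; h(1) = 1; h(2) = 0 → root; h(3) = 4; h(4) = 4.
Linear factors from roots: (α), (α - 2).
Complete factorization: h(α) = (α)^2·(α - 2)^2.
Factor degrees with multiplicity: 1 + 1 + 1 + 1 = 4.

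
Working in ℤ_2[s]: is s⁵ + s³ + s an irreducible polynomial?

No

Write g(s) = s⁵ + s³ + s.
Check for roots in ℤ_2: g(0) = 0 → root; g(1) = 1.
g(0) = 0, so (s) divides g(s); g is reducible.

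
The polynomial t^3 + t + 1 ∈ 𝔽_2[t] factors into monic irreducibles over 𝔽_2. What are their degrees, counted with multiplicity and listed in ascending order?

Write f(t) = t^3 + t + 1.
Roots in 𝔽_2: f(0) = 1; f(1) = 1.
Complete factorization: f(t) = (t^3 + t + 1).
Factor degrees with multiplicity: 3 = 3.

3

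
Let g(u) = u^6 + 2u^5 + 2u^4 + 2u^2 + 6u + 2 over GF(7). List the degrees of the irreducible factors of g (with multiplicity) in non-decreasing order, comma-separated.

Linear factors from roots: (u + 5).
Complete factorization: g(u) = (u + 5)·(u^2 + u + 6)·(u^3 + 3u^2 + u + 1).
Factor degrees with multiplicity: 1 + 2 + 3 = 6.

1, 2, 3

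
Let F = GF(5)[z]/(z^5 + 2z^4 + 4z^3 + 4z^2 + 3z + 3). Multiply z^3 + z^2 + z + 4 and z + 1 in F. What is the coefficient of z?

Multiply in GF(5)[z]: (z^3 + z^2 + z + 4)·(z + 1) = z^4 + 2z^3 + 2z^2 + 4.
Reduced: z^4 + 2z^3 + 2z^2 + 4.

0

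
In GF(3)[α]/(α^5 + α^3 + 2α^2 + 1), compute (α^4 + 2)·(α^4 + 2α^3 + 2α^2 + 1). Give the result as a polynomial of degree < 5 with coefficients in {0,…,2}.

α^4 + 2α^3 + α^2 + 2α

Multiply in GF(3)[α]: (α^4 + 2)·(α^4 + 2α^3 + 2α^2 + 1) = α^8 + 2α^7 + 2α^6 + α^3 + α^2 + 2.
Reduce using α^5 ≡ 2α^3 + α^2 + 2 (mod α^5 + α^3 + 2α^2 + 1).
Reduced: α^4 + 2α^3 + α^2 + 2α.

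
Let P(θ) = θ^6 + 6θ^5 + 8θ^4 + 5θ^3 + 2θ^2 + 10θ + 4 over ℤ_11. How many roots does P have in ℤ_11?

1

Evaluate at each of the 11 elements of ℤ_11:
P(0) = 4; P(1) = 3; P(2) = 5; P(3) = 8; P(4) = 1; P(5) = 9; P(6) = 0 → root; P(7) = 6; P(8) = 7; P(9) = 7; P(10) = 5.
Roots: {6}.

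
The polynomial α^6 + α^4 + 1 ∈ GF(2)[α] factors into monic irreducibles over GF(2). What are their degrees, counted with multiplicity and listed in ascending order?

3, 3

Write g(α) = α^6 + α^4 + 1.
Roots in GF(2): g(0) = 1; g(1) = 1.
Complete factorization: g(α) = (α^3 + α^2 + 1)^2.
Factor degrees with multiplicity: 3 + 3 = 6.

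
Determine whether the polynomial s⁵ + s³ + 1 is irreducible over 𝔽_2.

Yes

Write g(s) = s⁵ + s³ + 1.
Check for roots in 𝔽_2: g(0) = 1; g(1) = 1.
No roots, so no linear factors.
Monic irreducibles of degree 2 over GF(2): s² + s + 1.
None of them divide g (all give nonzero remainder).
No irreducible factor of degree ≤ 2 exists, so g is irreducible over GF(2).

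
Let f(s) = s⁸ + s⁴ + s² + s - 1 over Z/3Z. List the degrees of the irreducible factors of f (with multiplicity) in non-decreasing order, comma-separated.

Roots in Z/3Z: f(0) = 2; f(1) = 0 → root; f(2) = 1.
Linear factors from roots: (s - 1).
Complete factorization: f(s) = (s - 1)^2·(s² + s - 1)·(s⁴ + s³ - s + 1).
Factor degrees with multiplicity: 1 + 1 + 2 + 4 = 8.

1, 1, 2, 4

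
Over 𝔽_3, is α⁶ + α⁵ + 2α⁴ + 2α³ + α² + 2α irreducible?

Write h(α) = α⁶ + α⁵ + 2α⁴ + 2α³ + α² + 2α.
Check for roots in 𝔽_3: h(0) = 0 → root; h(1) = 0 → root; h(2) = 2.
h(0) = 0, so (α) divides h(α); h is reducible.

No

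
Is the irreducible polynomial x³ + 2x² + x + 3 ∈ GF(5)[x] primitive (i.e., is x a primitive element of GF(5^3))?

Yes

Write f(x) = x³ + 2x² + x + 3.
|GF(5^3)^×| = 5^3 − 1 = 124. Prime factorization: 124 = 2^2·31.
f is primitive ⇔ x has order 124 in GF(5)[x]/(f), i.e. x^(124/q) ≠ 1 for each prime q | 124.
x^(62) mod f = 4.
x^(4) mod f = 3x² + 4x + 1.
None equal 1, so x has full order 124; f is primitive.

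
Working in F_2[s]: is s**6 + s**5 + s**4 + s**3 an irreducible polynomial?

Write f(s) = s**6 + s**5 + s**4 + s**3.
Check for roots in F_2: f(0) = 0 → root; f(1) = 0 → root.
f(0) = 0, so (s) divides f(s); f is reducible.

No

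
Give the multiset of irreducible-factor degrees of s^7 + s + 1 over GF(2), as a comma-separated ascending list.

7

Write f(s) = s^7 + s + 1.
Roots in GF(2): f(0) = 1; f(1) = 1.
Complete factorization: f(s) = (s^7 + s + 1).
Factor degrees with multiplicity: 7 = 7.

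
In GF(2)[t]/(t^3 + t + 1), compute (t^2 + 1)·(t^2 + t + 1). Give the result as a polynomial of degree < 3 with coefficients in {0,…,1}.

t^2 + t

Multiply in GF(2)[t]: (t^2 + 1)·(t^2 + t + 1) = t^4 + t^3 + t + 1.
Reduce using t^3 ≡ t + 1 (mod t^3 + t + 1).
Reduced: t^2 + t.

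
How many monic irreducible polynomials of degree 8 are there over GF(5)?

Gauss's count: N_{5}(8) = (1/8) Σ_{d|8} μ(8/d)·5^d.
Divisors of 8: 1, 2, 4, 8; μ(8/d) for each: 0, 0, -1, 1.
Σ = − 5^4 + 5^8 = 390000.
N = 390000/8 = 48750.

48750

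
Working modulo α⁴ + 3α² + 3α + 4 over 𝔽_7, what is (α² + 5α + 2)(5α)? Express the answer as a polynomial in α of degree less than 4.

Multiply in 𝔽_7[α]: (α² + 5α + 2)·(5α) = 5α³ + 4α² + 3α.
Reduced: 5α³ + 4α² + 3α.

5α^3 + 4α^2 + 3α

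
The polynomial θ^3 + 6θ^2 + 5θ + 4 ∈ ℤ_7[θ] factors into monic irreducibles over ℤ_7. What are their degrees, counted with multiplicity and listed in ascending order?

3

Write h(θ) = θ^3 + 6θ^2 + 5θ + 4.
Complete factorization: h(θ) = (θ^3 + 6θ^2 + 5θ + 4).
Factor degrees with multiplicity: 3 = 3.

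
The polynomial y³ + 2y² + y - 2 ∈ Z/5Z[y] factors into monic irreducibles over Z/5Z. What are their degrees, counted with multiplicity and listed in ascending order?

3

Write f(y) = y³ + 2y² + y - 2.
Roots in Z/5Z: f(0) = 3; f(1) = 2; f(2) = 1; f(3) = 1; f(4) = 3.
Complete factorization: f(y) = (y³ + 2y² + y - 2).
Factor degrees with multiplicity: 3 = 3.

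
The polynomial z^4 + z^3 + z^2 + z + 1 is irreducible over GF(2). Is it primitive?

No

Write f(z) = z^4 + z^3 + z^2 + z + 1.
|GF(2^4)^×| = 2^4 − 1 = 15. Prime factorization: 15 = 3·5.
f is primitive ⇔ z has order 15 in GF(2)[z]/(f), i.e. z^(15/q) ≠ 1 for each prime q | 15.
z^(5) mod f = 1
z^(3) mod f = z^3.
Since z^(5) = 1, the order of z divides 5 < 15; not primitive.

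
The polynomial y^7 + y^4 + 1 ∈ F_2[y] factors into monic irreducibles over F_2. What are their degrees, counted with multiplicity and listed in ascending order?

7

Write f(y) = y^7 + y^4 + 1.
Roots in F_2: f(0) = 1; f(1) = 1.
Complete factorization: f(y) = (y^7 + y^4 + 1).
Factor degrees with multiplicity: 7 = 7.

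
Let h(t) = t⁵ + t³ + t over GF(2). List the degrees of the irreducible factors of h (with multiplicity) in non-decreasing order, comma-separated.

Roots in GF(2): h(0) = 0 → root; h(1) = 1.
Linear factors from roots: (t).
Complete factorization: h(t) = (t)·(t² + t + 1)^2.
Factor degrees with multiplicity: 1 + 2 + 2 = 5.

1, 2, 2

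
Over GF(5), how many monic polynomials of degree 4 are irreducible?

150

By the necklace-counting formula, N_5(4) = (1/4) Σ_{d|4} μ(4/d)·5^d.
Divisors of 4: 1, 2, 4; μ(4/d) for each: 0, -1, 1.
Σ = − 5^2 + 5^4 = 600.
N = 600/4 = 150.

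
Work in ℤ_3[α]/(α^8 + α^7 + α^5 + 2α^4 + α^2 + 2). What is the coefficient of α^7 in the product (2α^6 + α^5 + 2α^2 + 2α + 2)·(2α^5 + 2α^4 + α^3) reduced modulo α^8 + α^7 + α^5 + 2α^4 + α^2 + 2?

2

Multiply in ℤ_3[α]: (2α^6 + α^5 + 2α^2 + 2α + 2)·(2α^5 + 2α^4 + α^3) = α^11 + α^9 + α^8 + α^7 + 2α^6 + α^5 + 2α^3.
Reduce using α^8 ≡ 2α^7 + 2α^5 + α^4 + 2α^2 + 1 (mod α^8 + α^7 + α^5 + 2α^4 + α^2 + 2).
Reduced: 2α^7 + 2α^6 + α^5 + 2α^4 + α^3 + α^2 + 2α + 1.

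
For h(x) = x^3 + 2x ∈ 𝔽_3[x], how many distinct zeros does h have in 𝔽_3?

3

Evaluate at each of the 3 elements of 𝔽_3:
h(0) = 0 → root; h(1) = 0 → root; h(2) = 0 → root.
Roots: {0, 1, 2}.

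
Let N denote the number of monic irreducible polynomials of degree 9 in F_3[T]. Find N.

2184

The number of monic irreducibles of degree 9 over GF(3) is (1/9)·Σ_{d∣9} μ(9/d) 3^d.
Divisors of 9: 1, 3, 9; μ(9/d) for each: 0, -1, 1.
Σ = − 3^3 + 3^9 = 19656.
N = 19656/9 = 2184.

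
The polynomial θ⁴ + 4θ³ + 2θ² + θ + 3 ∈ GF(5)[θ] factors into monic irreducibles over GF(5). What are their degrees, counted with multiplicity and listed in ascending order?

2, 2

Write f(θ) = θ⁴ + 4θ³ + 2θ² + θ + 3.
Roots in GF(5): f(0) = 3; f(1) = 1; f(2) = 1; f(3) = 3; f(4) = 1.
Complete factorization: f(θ) = (θ² + θ + 1)·(θ² + 3θ + 3).
Factor degrees with multiplicity: 2 + 2 = 4.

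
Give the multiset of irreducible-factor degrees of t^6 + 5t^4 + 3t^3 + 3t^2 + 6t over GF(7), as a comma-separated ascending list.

1, 1, 1, 3

Write f(t) = t^6 + 5t^4 + 3t^3 + 3t^2 + 6t.
Linear factors from roots: (t), (t + 4), (t + 1).
Complete factorization: f(t) = (t)·(t + 1)·(t + 4)·(t^3 + 2t^2 + 5t + 5).
Factor degrees with multiplicity: 1 + 1 + 1 + 3 = 6.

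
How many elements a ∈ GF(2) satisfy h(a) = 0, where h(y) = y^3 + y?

2

Evaluate at each of the 2 elements of GF(2):
h(0) = 0 → root; h(1) = 0 → root.
Roots: {0, 1}.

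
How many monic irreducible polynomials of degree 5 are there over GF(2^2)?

x^(4^5) − x is the product of all monic irreducibles of degree dividing 5; Möbius inversion gives N = (1/5) Σ μ(5/d)·4^d.
Divisors of 5: 1, 5; μ(5/d) for each: -1, 1.
Σ = − 4^1 + 4^5 = 1020.
N = 1020/5 = 204.

204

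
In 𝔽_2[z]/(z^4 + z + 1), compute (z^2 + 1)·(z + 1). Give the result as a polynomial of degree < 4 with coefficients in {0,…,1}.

Multiply in 𝔽_2[z]: (z^2 + 1)·(z + 1) = z^3 + z^2 + z + 1.
Reduced: z^3 + z^2 + z + 1.

z^3 + z^2 + z + 1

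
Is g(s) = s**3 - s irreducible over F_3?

Check for roots in F_3: g(0) = 0 → root; g(1) = 0 → root; g(2) = 0 → root.
g(0) = 0, so (s) divides g(s); g is reducible.

No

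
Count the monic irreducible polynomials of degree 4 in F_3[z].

Gauss's count: N_{3}(4) = (1/4) Σ_{d|4} μ(4/d)·3^d.
Divisors of 4: 1, 2, 4; μ(4/d) for each: 0, -1, 1.
Σ = − 3^2 + 3^4 = 72.
N = 72/4 = 18.

18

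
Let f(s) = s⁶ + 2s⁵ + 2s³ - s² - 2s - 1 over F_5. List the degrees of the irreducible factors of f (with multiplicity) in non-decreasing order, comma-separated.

1, 1, 2, 2

Roots in F_5: f(0) = 4; f(1) = 1; f(2) = 0 → root; f(3) = 3; f(4) = 2.
Linear factors from roots: (s - 2).
Complete factorization: f(s) = (s - 2)^2·(s² - 2)·(s² + s + 2).
Factor degrees with multiplicity: 1 + 1 + 2 + 2 = 6.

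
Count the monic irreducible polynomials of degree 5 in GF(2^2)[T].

204

Gauss's count: N_{4}(5) = (1/5) Σ_{d|5} μ(5/d)·4^d.
Divisors of 5: 1, 5; μ(5/d) for each: -1, 1.
Σ = − 4^1 + 4^5 = 1020.
N = 1020/5 = 204.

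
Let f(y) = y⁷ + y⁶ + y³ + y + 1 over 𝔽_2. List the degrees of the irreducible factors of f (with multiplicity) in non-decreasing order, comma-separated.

Roots in 𝔽_2: f(0) = 1; f(1) = 1.
Complete factorization: f(y) = (y⁷ + y⁶ + y³ + y + 1).
Factor degrees with multiplicity: 7 = 7.

7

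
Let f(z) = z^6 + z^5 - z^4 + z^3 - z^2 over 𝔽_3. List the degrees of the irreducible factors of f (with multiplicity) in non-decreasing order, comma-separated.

Roots in 𝔽_3: f(0) = 0 → root; f(1) = 1; f(2) = 0 → root.
Linear factors from roots: (z), (z + 1).
Complete factorization: f(z) = (z + 1)·(z)^2·(z^3 - z - 1).
Factor degrees with multiplicity: 1 + 1 + 1 + 3 = 6.

1, 1, 1, 3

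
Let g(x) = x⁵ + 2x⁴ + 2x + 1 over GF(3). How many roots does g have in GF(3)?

Evaluate at each of the 3 elements of GF(3):
g(0) = 1; g(1) = 0 → root; g(2) = 0 → root.
Roots: {1, 2}.

2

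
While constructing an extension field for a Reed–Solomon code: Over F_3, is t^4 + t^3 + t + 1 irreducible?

Write h(t) = t^4 + t^3 + t + 1.
Check for roots in F_3: h(0) = 1; h(1) = 1; h(2) = 0 → root.
h(2) = 0, so (t − 2) divides h(t); h is reducible.

No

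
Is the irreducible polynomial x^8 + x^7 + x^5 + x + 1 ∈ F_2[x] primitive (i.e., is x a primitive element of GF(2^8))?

No

Write f(x) = x^8 + x^7 + x^5 + x + 1.
|GF(2^8)^×| = 2^8 − 1 = 255. Prime factorization: 255 = 3·5·17.
f is primitive ⇔ x has order 255 in GF(2)[x]/(f), i.e. x^(255/q) ≠ 1 for each prime q | 255.
x^(85) mod f = 1
x^(51) mod f = x^6 + x^4 + x^3 + x.
x^(15) mod f = x^5 + x^4 + x^3.
Since x^(85) = 1, the order of x divides 85 < 255; not primitive.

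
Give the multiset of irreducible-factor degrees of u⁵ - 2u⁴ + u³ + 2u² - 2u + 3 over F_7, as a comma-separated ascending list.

Write f(u) = u⁵ - 2u⁴ + u³ + 2u² - 2u + 3.
Complete factorization: f(u) = (u⁵ - 2u⁴ + u³ + 2u² - 2u + 3).
Factor degrees with multiplicity: 5 = 5.

5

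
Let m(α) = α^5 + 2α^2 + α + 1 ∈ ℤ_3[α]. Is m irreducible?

Check for roots in ℤ_3: m(0) = 1; m(1) = 2; m(2) = 1.
No roots, so no linear factors.
Monic irreducibles of degree 2 over GF(3): α^2 + 1, α^2 + α + 2, α^2 + 2α + 2.
None of them divide m (all give nonzero remainder).
No irreducible factor of degree ≤ 2 exists, so m is irreducible over GF(3).

Yes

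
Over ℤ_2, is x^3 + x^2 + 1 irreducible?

Yes

Write P(x) = x^3 + x^2 + 1.
Check for roots in ℤ_2: P(0) = 1; P(1) = 1.
No roots. A degree-3 polynomial over a field with no linear factor is irreducible.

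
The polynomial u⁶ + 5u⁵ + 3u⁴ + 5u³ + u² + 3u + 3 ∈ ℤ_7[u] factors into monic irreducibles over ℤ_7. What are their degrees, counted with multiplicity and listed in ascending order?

Write h(u) = u⁶ + 5u⁵ + 3u⁴ + 5u³ + u² + 3u + 3.
Linear factors from roots: (u + 6).
Complete factorization: h(u) = (u + 6)^2·(u² + u + 4)·(u² + 6u + 6).
Factor degrees with multiplicity: 1 + 1 + 2 + 2 = 6.

1, 1, 2, 2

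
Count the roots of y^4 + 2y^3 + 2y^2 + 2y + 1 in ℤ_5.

Write f(y) = y^4 + 2y^3 + 2y^2 + 2y + 1.
Evaluate at each of the 5 elements of ℤ_5:
f(0) = 1; f(1) = 3; f(2) = 0 → root; f(3) = 0 → root; f(4) = 0 → root.
Roots: {2, 3, 4}.

3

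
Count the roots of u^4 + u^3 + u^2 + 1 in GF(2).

1

Write P(u) = u^4 + u^3 + u^2 + 1.
Evaluate at each of the 2 elements of GF(2):
P(0) = 1; P(1) = 0 → root.
Roots: {1}.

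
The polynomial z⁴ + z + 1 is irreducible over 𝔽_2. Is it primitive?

Yes

Write f(z) = z⁴ + z + 1.
|GF(2^4)^×| = 2^4 − 1 = 15. Prime factorization: 15 = 3·5.
f is primitive ⇔ z has order 15 in GF(2)[z]/(f), i.e. z^(15/q) ≠ 1 for each prime q | 15.
z^(5) mod f = z² + z.
z^(3) mod f = z³.
None equal 1, so z has full order 15; f is primitive.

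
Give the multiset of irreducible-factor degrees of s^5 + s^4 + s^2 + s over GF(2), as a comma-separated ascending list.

Write h(s) = s^5 + s^4 + s^2 + s.
Roots in GF(2): h(0) = 0 → root; h(1) = 0 → root.
Linear factors from roots: (s), (s + 1).
Complete factorization: h(s) = (s)·(s + 1)^2·(s^2 + s + 1).
Factor degrees with multiplicity: 1 + 1 + 1 + 2 = 5.

1, 1, 1, 2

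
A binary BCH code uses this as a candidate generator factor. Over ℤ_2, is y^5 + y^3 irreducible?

Write f(y) = y^5 + y^3.
Check for roots in ℤ_2: f(0) = 0 → root; f(1) = 0 → root.
f(0) = 0, so (y) divides f(y); f is reducible.

No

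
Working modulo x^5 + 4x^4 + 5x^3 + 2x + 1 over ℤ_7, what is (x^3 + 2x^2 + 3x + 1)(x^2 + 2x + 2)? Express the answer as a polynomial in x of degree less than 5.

4x^3 + 4x^2 + 6x + 1

Multiply in ℤ_7[x]: (x^3 + 2x^2 + 3x + 1)·(x^2 + 2x + 2) = x^5 + 4x^4 + 2x^3 + 4x^2 + x + 2.
Reduce using x^5 ≡ 3x^4 + 2x^3 + 5x + 6 (mod x^5 + 4x^4 + 5x^3 + 2x + 1).
Reduced: 4x^3 + 4x^2 + 6x + 1.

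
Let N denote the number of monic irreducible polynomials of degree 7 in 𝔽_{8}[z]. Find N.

299592

By the necklace-counting formula, N_8(7) = (1/7) Σ_{d|7} μ(7/d)·8^d.
Divisors of 7: 1, 7; μ(7/d) for each: -1, 1.
Σ = − 8^1 + 8^7 = 2097144.
N = 2097144/7 = 299592.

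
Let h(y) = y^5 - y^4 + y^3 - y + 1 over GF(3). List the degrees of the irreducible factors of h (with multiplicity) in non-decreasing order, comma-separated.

2, 3

Roots in GF(3): h(0) = 1; h(1) = 1; h(2) = 2.
Complete factorization: h(y) = (y^2 - y - 1)·(y^3 - y - 1).
Factor degrees with multiplicity: 2 + 3 = 5.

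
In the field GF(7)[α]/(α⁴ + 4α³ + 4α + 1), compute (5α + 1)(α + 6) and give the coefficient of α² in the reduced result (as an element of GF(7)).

5

Multiply in GF(7)[α]: (5α + 1)·(α + 6) = 5α² + 3α + 6.
Reduced: 5α² + 3α + 6.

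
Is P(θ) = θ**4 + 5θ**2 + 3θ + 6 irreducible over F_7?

Check for roots in F_7: P(0) = 6; P(1) = 1; P(2) = 6; P(3) = 1; P(4) = 4; P(5) = 1; P(6) = 2.
No roots, so no linear factors.
Degree-2 irreducible divisors: test the 21 monic irreducibles of degree 2 over GF(7).
None of them divide P (all give nonzero remainder).
No irreducible factor of degree ≤ 2 exists, so P is irreducible over GF(7).

Yes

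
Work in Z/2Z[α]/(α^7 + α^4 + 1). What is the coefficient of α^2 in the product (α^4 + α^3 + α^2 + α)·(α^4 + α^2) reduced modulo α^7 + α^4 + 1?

Multiply in Z/2Z[α]: (α^4 + α^3 + α^2 + α)·(α^4 + α^2) = α^8 + α^7 + α^4 + α^3.
Reduce using α^7 ≡ α^4 + 1 (mod α^7 + α^4 + 1).
Reduced: α^5 + α^3 + α + 1.

0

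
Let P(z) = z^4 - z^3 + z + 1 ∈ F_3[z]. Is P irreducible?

Yes

Check for roots in F_3: P(0) = 1; P(1) = 2; P(2) = 2.
No roots, so no linear factors.
Monic irreducibles of degree 2 over GF(3): z^2 + 1, z^2 + z - 1, z^2 - z - 1.
None of them divide P (all give nonzero remainder).
No irreducible factor of degree ≤ 2 exists, so P is irreducible over GF(3).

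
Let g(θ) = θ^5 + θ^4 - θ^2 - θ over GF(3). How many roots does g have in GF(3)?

3

Evaluate at each of the 3 elements of GF(3):
g(0) = 0 → root; g(1) = 0 → root; g(2) = 0 → root.
Roots: {0, 1, 2}.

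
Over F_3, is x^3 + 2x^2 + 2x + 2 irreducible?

Write g(x) = x^3 + 2x^2 + 2x + 2.
Check for roots in F_3: g(0) = 2; g(1) = 1; g(2) = 1.
No roots. A degree-3 polynomial over a field with no linear factor is irreducible.

Yes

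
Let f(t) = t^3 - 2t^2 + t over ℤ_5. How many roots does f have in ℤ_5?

2

Evaluate at each of the 5 elements of ℤ_5:
f(0) = 0 → root; f(1) = 0 → root; f(2) = 2; f(3) = 2; f(4) = 1.
Roots: {0, 1}.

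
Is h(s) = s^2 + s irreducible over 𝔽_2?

No

Check for roots in 𝔽_2: h(0) = 0 → root; h(1) = 0 → root.
h(0) = 0, so (s) divides h(s); h is reducible.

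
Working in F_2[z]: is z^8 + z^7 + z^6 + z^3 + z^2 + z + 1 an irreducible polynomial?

Yes

Write P(z) = z^8 + z^7 + z^6 + z^3 + z^2 + z + 1.
Check for roots in F_2: P(0) = 1; P(1) = 1.
No roots, so no linear factors.
Monic irreducibles of degree 2 over GF(2): z^2 + z + 1.
None of them divide P (all give nonzero remainder).
Monic irreducibles of degree 3 over GF(2): z^3 + z + 1, z^3 + z^2 + 1.
None of them divide P (all give nonzero remainder).
Monic irreducibles of degree 4 over GF(2): z^4 + z + 1, z^4 + z^3 + 1, z^4 + z^3 + z^2 + z + 1.
None of them divide P (all give nonzero remainder).
No irreducible factor of degree ≤ 4 exists, so P is irreducible over GF(2).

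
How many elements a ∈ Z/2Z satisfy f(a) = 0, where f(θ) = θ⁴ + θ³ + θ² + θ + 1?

Evaluate at each of the 2 elements of Z/2Z:
f(0) = 1; f(1) = 1.
No element is a root.

0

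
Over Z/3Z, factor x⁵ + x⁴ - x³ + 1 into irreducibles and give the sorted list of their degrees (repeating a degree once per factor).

Write g(x) = x⁵ + x⁴ - x³ + 1.
Roots in Z/3Z: g(0) = 1; g(1) = 2; g(2) = 2.
Complete factorization: g(x) = (x⁵ + x⁴ - x³ + 1).
Factor degrees with multiplicity: 5 = 5.

5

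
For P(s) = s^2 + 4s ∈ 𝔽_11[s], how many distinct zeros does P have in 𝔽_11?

2

Evaluate at each of the 11 elements of 𝔽_11:
P(0) = 0 → root; P(1) = 5; P(2) = 1; P(3) = 10; P(4) = 10; P(5) = 1; P(6) = 5; P(7) = 0 → root; P(8) = 8; P(9) = 7; P(10) = 8.
Roots: {0, 7}.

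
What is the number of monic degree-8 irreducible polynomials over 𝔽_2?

x^(2^8) − x is the product of all monic irreducibles of degree dividing 8; Möbius inversion gives N = (1/8) Σ μ(8/d)·2^d.
Divisors of 8: 1, 2, 4, 8; μ(8/d) for each: 0, 0, -1, 1.
Σ = − 2^4 + 2^8 = 240.
N = 240/8 = 30.

30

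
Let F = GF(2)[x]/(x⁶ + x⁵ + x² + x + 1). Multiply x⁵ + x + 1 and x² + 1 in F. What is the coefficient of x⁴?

0

Multiply in GF(2)[x]: (x⁵ + x + 1)·(x² + 1) = x⁷ + x⁵ + x³ + x² + x + 1.
Reduce using x⁶ ≡ x⁵ + x² + x + 1 (mod x⁶ + x⁵ + x² + x + 1).
Reduced: x² + x.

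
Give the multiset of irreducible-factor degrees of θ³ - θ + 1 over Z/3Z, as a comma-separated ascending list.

3

Write g(θ) = θ³ - θ + 1.
Roots in Z/3Z: g(0) = 1; g(1) = 1; g(2) = 1.
Complete factorization: g(θ) = (θ³ - θ + 1).
Factor degrees with multiplicity: 3 = 3.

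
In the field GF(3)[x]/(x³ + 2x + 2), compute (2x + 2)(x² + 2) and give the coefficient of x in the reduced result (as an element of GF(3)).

0

Multiply in GF(3)[x]: (2x + 2)·(x² + 2) = 2x³ + 2x² + x + 1.
Reduce using x³ ≡ x + 1 (mod x³ + 2x + 2).
Reduced: 2x².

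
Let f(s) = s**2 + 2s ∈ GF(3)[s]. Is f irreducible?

Check for roots in GF(3): f(0) = 0 → root; f(1) = 0 → root; f(2) = 2.
f(0) = 0, so (s) divides f(s); f is reducible.

No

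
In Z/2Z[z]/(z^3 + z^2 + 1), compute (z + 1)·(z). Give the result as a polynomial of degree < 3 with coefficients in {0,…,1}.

Multiply in Z/2Z[z]: (z + 1)·(z) = z^2 + z.
Reduced: z^2 + z.

z^2 + z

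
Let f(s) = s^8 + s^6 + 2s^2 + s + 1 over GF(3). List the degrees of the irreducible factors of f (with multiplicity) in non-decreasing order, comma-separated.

Roots in GF(3): f(0) = 1; f(1) = 0 → root; f(2) = 1.
Linear factors from roots: (s + 2).
Complete factorization: f(s) = (s + 2)·(s^2 + s + 2)^2·(s^3 + 2s^2 + 2s + 2).
Factor degrees with multiplicity: 1 + 2 + 2 + 3 = 8.

1, 2, 2, 3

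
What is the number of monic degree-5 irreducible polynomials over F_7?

Gauss's count: N_{7}(5) = (1/5) Σ_{d|5} μ(5/d)·7^d.
Divisors of 5: 1, 5; μ(5/d) for each: -1, 1.
Σ = − 7^1 + 7^5 = 16800.
N = 16800/5 = 3360.

3360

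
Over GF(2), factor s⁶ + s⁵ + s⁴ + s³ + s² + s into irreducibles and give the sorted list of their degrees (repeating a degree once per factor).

Write g(s) = s⁶ + s⁵ + s⁴ + s³ + s² + s.
Roots in GF(2): g(0) = 0 → root; g(1) = 0 → root.
Linear factors from roots: (s), (s + 1).
Complete factorization: g(s) = (s)·(s + 1)·(s² + s + 1)^2.
Factor degrees with multiplicity: 1 + 1 + 2 + 2 = 6.

1, 1, 2, 2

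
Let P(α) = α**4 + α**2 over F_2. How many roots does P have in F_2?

Evaluate at each of the 2 elements of F_2:
P(0) = 0 → root; P(1) = 0 → root.
Roots: {0, 1}.

2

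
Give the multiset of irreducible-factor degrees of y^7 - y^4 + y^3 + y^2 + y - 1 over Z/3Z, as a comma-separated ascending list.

7

Write f(y) = y^7 - y^4 + y^3 + y^2 + y - 1.
Roots in Z/3Z: f(0) = 2; f(1) = 2; f(2) = 2.
Complete factorization: f(y) = (y^7 - y^4 + y^3 + y^2 + y - 1).
Factor degrees with multiplicity: 7 = 7.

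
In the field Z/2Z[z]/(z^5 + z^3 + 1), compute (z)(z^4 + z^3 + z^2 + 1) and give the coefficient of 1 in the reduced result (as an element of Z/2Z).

1

Multiply in Z/2Z[z]: (z)·(z^4 + z^3 + z^2 + 1) = z^5 + z^4 + z^3 + z.
Reduce using z^5 ≡ z^3 + 1 (mod z^5 + z^3 + 1).
Reduced: z^4 + z + 1.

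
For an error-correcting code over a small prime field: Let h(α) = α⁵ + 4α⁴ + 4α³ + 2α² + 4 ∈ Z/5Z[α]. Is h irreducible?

No

Check for roots in Z/5Z: h(0) = 4; h(1) = 0 → root; h(2) = 0 → root; h(3) = 2; h(4) = 0 → root.
h(1) = 0, so (α − 1) divides h(α); h is reducible.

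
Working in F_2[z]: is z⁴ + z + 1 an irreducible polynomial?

Write m(z) = z⁴ + z + 1.
Check for roots in F_2: m(0) = 1; m(1) = 1.
No roots, so no linear factors.
Monic irreducibles of degree 2 over GF(2): z² + z + 1.
None of them divide m (all give nonzero remainder).
No irreducible factor of degree ≤ 2 exists, so m is irreducible over GF(2).

Yes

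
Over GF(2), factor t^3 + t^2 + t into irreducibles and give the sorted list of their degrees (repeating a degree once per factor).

Write h(t) = t^3 + t^2 + t.
Roots in GF(2): h(0) = 0 → root; h(1) = 1.
Linear factors from roots: (t).
Complete factorization: h(t) = (t)·(t^2 + t + 1).
Factor degrees with multiplicity: 1 + 2 = 3.

1, 2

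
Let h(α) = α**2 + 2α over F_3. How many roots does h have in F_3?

2

Evaluate at each of the 3 elements of F_3:
h(0) = 0 → root; h(1) = 0 → root; h(2) = 2.
Roots: {0, 1}.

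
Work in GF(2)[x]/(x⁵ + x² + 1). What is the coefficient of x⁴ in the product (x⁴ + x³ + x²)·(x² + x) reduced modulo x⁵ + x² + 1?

Multiply in GF(2)[x]: (x⁴ + x³ + x²)·(x² + x) = x⁶ + x³.
Reduce using x⁵ ≡ x² + 1 (mod x⁵ + x² + 1).
Reduced: x.

0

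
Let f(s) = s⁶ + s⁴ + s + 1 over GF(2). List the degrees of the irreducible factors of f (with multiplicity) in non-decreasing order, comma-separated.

1, 2, 3

Roots in GF(2): f(0) = 1; f(1) = 0 → root.
Linear factors from roots: (s + 1).
Complete factorization: f(s) = (s + 1)·(s² + s + 1)·(s³ + s + 1).
Factor degrees with multiplicity: 1 + 2 + 3 = 6.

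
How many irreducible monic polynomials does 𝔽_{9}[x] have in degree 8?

5380020

Gauss's count: N_{9}(8) = (1/8) Σ_{d|8} μ(8/d)·9^d.
Divisors of 8: 1, 2, 4, 8; μ(8/d) for each: 0, 0, -1, 1.
Σ = − 9^4 + 9^8 = 43040160.
N = 43040160/8 = 5380020.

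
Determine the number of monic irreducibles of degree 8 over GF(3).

The number of monic irreducibles of degree 8 over GF(3) is (1/8)·Σ_{d∣8} μ(8/d) 3^d.
Divisors of 8: 1, 2, 4, 8; μ(8/d) for each: 0, 0, -1, 1.
Σ = − 3^4 + 3^8 = 6480.
N = 6480/8 = 810.

810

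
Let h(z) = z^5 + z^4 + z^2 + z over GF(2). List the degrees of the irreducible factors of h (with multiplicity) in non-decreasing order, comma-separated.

1, 1, 1, 2

Roots in GF(2): h(0) = 0 → root; h(1) = 0 → root.
Linear factors from roots: (z), (z + 1).
Complete factorization: h(z) = (z)·(z + 1)^2·(z^2 + z + 1).
Factor degrees with multiplicity: 1 + 1 + 1 + 2 = 5.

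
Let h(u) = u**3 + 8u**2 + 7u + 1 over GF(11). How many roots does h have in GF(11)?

Evaluate at each of the 11 elements of GF(11):
h(0) = 1; h(1) = 6; h(2) = 0 → root; h(3) = 0 → root; h(4) = 1; h(5) = 9; h(6) = 8; h(7) = 4; h(8) = 3; h(9) = 0 → root; h(10) = 1.
Roots: {2, 3, 9}.

3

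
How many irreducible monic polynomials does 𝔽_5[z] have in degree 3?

x^(5^3) − x is the product of all monic irreducibles of degree dividing 3; Möbius inversion gives N = (1/3) Σ μ(3/d)·5^d.
Divisors of 3: 1, 3; μ(3/d) for each: -1, 1.
Σ = − 5^1 + 5^3 = 120.
N = 120/3 = 40.

40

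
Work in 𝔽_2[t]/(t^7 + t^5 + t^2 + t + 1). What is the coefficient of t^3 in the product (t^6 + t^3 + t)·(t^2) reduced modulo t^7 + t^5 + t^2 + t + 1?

0

Multiply in 𝔽_2[t]: (t^6 + t^3 + t)·(t^2) = t^8 + t^5 + t^3.
Reduce using t^7 ≡ t^5 + t^2 + t + 1 (mod t^7 + t^5 + t^2 + t + 1).
Reduced: t^6 + t^5 + t^2 + t.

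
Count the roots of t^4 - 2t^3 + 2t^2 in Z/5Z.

Write h(t) = t^4 - 2t^3 + 2t^2.
Evaluate at each of the 5 elements of Z/5Z:
h(0) = 0 → root; h(1) = 1; h(2) = 3; h(3) = 0 → root; h(4) = 0 → root.
Roots: {0, 3, 4}.

3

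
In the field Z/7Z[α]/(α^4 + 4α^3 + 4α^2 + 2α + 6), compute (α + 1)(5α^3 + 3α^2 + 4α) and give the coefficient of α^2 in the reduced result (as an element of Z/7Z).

Multiply in Z/7Z[α]: (α + 1)·(5α^3 + 3α^2 + 4α) = 5α^4 + α^3 + 4α.
Reduce using α^4 ≡ 3α^3 + 3α^2 + 5α + 1 (mod α^4 + 4α^3 + 4α^2 + 2α + 6).
Reduced: 2α^3 + α^2 + α + 5.

1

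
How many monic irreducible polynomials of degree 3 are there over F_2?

By the necklace-counting formula, N_2(3) = (1/3) Σ_{d|3} μ(3/d)·2^d.
Divisors of 3: 1, 3; μ(3/d) for each: -1, 1.
Σ = − 2^1 + 2^3 = 6.
N = 6/3 = 2.

2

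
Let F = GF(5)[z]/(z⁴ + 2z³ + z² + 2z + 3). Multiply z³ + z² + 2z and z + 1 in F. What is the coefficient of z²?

Multiply in GF(5)[z]: (z³ + z² + 2z)·(z + 1) = z⁴ + 2z³ + 3z² + 2z.
Reduce using z⁴ ≡ 3z³ + 4z² + 3z + 2 (mod z⁴ + 2z³ + z² + 2z + 3).
Reduced: 2z² + 2.

2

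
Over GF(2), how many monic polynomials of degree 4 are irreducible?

3

x^(2^4) − x is the product of all monic irreducibles of degree dividing 4; Möbius inversion gives N = (1/4) Σ μ(4/d)·2^d.
Divisors of 4: 1, 2, 4; μ(4/d) for each: 0, -1, 1.
Σ = − 2^2 + 2^4 = 12.
N = 12/4 = 3.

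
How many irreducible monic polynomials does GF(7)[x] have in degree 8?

Gauss's count: N_{7}(8) = (1/8) Σ_{d|8} μ(8/d)·7^d.
Divisors of 8: 1, 2, 4, 8; μ(8/d) for each: 0, 0, -1, 1.
Σ = − 7^4 + 7^8 = 5762400.
N = 5762400/8 = 720300.

720300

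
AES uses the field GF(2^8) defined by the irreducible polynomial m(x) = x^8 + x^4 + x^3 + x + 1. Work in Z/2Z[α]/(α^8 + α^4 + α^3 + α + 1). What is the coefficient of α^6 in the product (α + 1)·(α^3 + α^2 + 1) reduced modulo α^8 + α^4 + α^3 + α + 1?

Multiply in Z/2Z[α]: (α + 1)·(α^3 + α^2 + 1) = α^4 + α^2 + α + 1.
Reduced: α^4 + α^2 + α + 1.

0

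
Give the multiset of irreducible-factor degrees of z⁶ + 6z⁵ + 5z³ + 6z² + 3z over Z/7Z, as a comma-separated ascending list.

1, 1, 1, 1, 2

Write h(z) = z⁶ + 6z⁵ + 5z³ + 6z² + 3z.
Linear factors from roots: (z), (z + 6), (z + 3), (z + 1).
Complete factorization: h(z) = (z)·(z + 1)·(z + 3)·(z + 6)·(z² + 3z + 6).
Factor degrees with multiplicity: 1 + 1 + 1 + 1 + 2 = 6.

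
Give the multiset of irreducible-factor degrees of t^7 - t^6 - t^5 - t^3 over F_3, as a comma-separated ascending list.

1, 1, 1, 1, 3

Write f(t) = t^7 - t^6 - t^5 - t^3.
Roots in F_3: f(0) = 0 → root; f(1) = 1; f(2) = 0 → root.
Linear factors from roots: (t), (t + 1).
Complete factorization: f(t) = (t + 1)·(t)^3·(t^3 + t^2 + t - 1).
Factor degrees with multiplicity: 1 + 1 + 1 + 1 + 3 = 7.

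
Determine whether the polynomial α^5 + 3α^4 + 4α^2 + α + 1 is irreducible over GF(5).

No

Write f(α) = α^5 + 3α^4 + 4α^2 + α + 1.
Check for roots in GF(5): f(0) = 1; f(1) = 0 → root; f(2) = 4; f(3) = 1; f(4) = 1.
f(1) = 0, so (α − 1) divides f(α); f is reducible.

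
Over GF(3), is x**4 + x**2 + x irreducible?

No

Write f(x) = x**4 + x**2 + x.
Check for roots in GF(3): f(0) = 0 → root; f(1) = 0 → root; f(2) = 1.
f(0) = 0, so (x) divides f(x); f is reducible.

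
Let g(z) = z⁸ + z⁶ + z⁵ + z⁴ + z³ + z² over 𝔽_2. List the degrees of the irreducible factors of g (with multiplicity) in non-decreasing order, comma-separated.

1, 1, 1, 1, 4

Roots in 𝔽_2: g(0) = 0 → root; g(1) = 0 → root.
Linear factors from roots: (z), (z + 1).
Complete factorization: g(z) = (z)^2·(z + 1)^2·(z⁴ + z + 1).
Factor degrees with multiplicity: 1 + 1 + 1 + 1 + 4 = 8.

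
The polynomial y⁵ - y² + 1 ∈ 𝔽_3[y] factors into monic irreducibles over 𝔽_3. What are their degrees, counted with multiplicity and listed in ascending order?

2, 3

Write f(y) = y⁵ - y² + 1.
Roots in 𝔽_3: f(0) = 1; f(1) = 1; f(2) = 2.
Complete factorization: f(y) = (y² + y - 1)·(y³ - y² - y - 1).
Factor degrees with multiplicity: 2 + 3 = 5.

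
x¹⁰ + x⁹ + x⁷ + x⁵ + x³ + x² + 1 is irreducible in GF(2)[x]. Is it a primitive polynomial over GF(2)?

Write f(x) = x¹⁰ + x⁹ + x⁷ + x⁵ + x³ + x² + 1.
|GF(2^10)^×| = 2^10 − 1 = 1023. Prime factorization: 1023 = 3·11·31.
f is primitive ⇔ x has order 1023 in GF(2)[x]/(f), i.e. x^(1023/q) ≠ 1 for each prime q | 1023.
x^(341) mod f = 1
x^(93) mod f = x⁸ + x⁵ + x.
x^(33) mod f = x⁹ + x⁵ + x⁴ + x³ + 1.
Since x^(341) = 1, the order of x divides 341 < 1023; not primitive.

No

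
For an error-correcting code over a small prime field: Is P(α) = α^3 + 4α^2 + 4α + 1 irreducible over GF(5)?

No

Check for roots in GF(5): P(0) = 1; P(1) = 0 → root; P(2) = 3; P(3) = 1; P(4) = 0 → root.
P(1) = 0, so (α − 1) divides P(α); P is reducible.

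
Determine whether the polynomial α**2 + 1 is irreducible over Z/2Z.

No

Write g(α) = α**2 + 1.
Check for roots in Z/2Z: g(0) = 1; g(1) = 0 → root.
g(1) = 0, so (α − 1) divides g(α); g is reducible.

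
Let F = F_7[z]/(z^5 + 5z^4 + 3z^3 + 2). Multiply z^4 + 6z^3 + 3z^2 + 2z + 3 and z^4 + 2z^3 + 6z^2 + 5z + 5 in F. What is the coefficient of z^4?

Multiply in F_7[z]: (z^4 + 6z^3 + 3z^2 + 2z + 3)·(z^4 + 2z^3 + 6z^2 + 5z + 5) = z^8 + z^7 + 4z^4 + z^2 + 4z + 1.
Reduce using z^5 ≡ 2z^4 + 4z^3 + 5 (mod z^5 + 5z^4 + 3z^3 + 2).
Reduced: 3z^4 + 2z^2 + 5z.

3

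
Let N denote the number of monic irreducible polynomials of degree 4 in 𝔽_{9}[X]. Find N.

1620

Gauss's count: N_{9}(4) = (1/4) Σ_{d|4} μ(4/d)·9^d.
Divisors of 4: 1, 2, 4; μ(4/d) for each: 0, -1, 1.
Σ = − 9^2 + 9^4 = 6480.
N = 6480/4 = 1620.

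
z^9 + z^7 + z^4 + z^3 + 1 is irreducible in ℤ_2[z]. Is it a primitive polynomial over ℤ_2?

Write f(z) = z^9 + z^7 + z^4 + z^3 + 1.
|GF(2^9)^×| = 2^9 − 1 = 511. Prime factorization: 511 = 7·73.
f is primitive ⇔ z has order 511 in GF(2)[z]/(f), i.e. z^(511/q) ≠ 1 for each prime q | 511.
z^(73) mod f = 1
z^(7) mod f = z^7.
Since z^(73) = 1, the order of z divides 73 < 511; not primitive.

No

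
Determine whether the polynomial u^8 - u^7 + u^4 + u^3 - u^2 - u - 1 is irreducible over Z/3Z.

Yes

Write P(u) = u^8 - u^7 + u^4 + u^3 - u^2 - u - 1.
Check for roots in Z/3Z: P(0) = 2; P(1) = 2; P(2) = 1.
No roots, so no linear factors.
Monic irreducibles of degree 2 over GF(3): u^2 + 1, u^2 + u - 1, u^2 - u - 1.
None of them divide P (all give nonzero remainder).
Degree-3 irreducible divisors: test the 8 monic irreducibles of degree 3 over GF(3).
None of them divide P (all give nonzero remainder).
Degree-4 irreducible divisors: test the 18 monic irreducibles of degree 4 over GF(3).
None of them divide P (all give nonzero remainder).
No irreducible factor of degree ≤ 4 exists, so P is irreducible over GF(3).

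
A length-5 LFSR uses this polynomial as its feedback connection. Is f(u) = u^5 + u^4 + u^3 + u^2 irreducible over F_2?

No

Check for roots in F_2: f(0) = 0 → root; f(1) = 0 → root.
f(0) = 0, so (u) divides f(u); f is reducible.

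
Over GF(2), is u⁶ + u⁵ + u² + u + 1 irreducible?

Write f(u) = u⁶ + u⁵ + u² + u + 1.
Check for roots in GF(2): f(0) = 1; f(1) = 1.
No roots, so no linear factors.
Monic irreducibles of degree 2 over GF(2): u² + u + 1.
None of them divide f (all give nonzero remainder).
Monic irreducibles of degree 3 over GF(2): u³ + u + 1, u³ + u² + 1.
None of them divide f (all give nonzero remainder).
No irreducible factor of degree ≤ 3 exists, so f is irreducible over GF(2).

Yes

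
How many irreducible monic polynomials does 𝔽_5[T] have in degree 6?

2580

Gauss's count: N_{5}(6) = (1/6) Σ_{d|6} μ(6/d)·5^d.
Divisors of 6: 1, 2, 3, 6; μ(6/d) for each: 1, -1, -1, 1.
Σ = 5^1 − 5^2 − 5^3 + 5^6 = 15480.
N = 15480/6 = 2580.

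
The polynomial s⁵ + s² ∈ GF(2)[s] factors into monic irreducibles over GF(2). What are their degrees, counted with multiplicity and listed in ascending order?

1, 1, 1, 2

Write g(s) = s⁵ + s².
Roots in GF(2): g(0) = 0 → root; g(1) = 0 → root.
Linear factors from roots: (s), (s + 1).
Complete factorization: g(s) = (s + 1)·(s)^2·(s² + s + 1).
Factor degrees with multiplicity: 1 + 1 + 1 + 2 = 5.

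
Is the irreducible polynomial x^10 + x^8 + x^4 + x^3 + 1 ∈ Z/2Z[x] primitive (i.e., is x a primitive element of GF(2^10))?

Yes

Write f(x) = x^10 + x^8 + x^4 + x^3 + 1.
|GF(2^10)^×| = 2^10 − 1 = 1023. Prime factorization: 1023 = 3·11·31.
f is primitive ⇔ x has order 1023 in GF(2)[x]/(f), i.e. x^(1023/q) ≠ 1 for each prime q | 1023.
x^(341) mod f = x^9 + x^8 + x^6 + x^5 + x^4 + x^3 + x^2 + x.
x^(93) mod f = x^7 + x^6 + x^5 + x^4 + x^2 + x + 1.
x^(33) mod f = x^6 + x^3 + x^2 + x + 1.
None equal 1, so x has full order 1023; f is primitive.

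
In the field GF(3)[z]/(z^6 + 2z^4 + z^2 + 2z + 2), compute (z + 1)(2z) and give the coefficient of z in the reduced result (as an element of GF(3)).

2

Multiply in GF(3)[z]: (z + 1)·(2z) = 2z^2 + 2z.
Reduced: 2z^2 + 2z.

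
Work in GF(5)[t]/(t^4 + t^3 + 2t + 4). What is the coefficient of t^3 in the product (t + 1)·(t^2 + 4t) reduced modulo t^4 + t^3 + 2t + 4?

Multiply in GF(5)[t]: (t + 1)·(t^2 + 4t) = t^3 + 4t.
Reduced: t^3 + 4t.

1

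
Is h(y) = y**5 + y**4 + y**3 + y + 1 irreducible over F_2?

Check for roots in F_2: h(0) = 1; h(1) = 1.
No roots, so no linear factors.
Monic irreducibles of degree 2 over GF(2): y**2 + y + 1.
None of them divide h (all give nonzero remainder).
No irreducible factor of degree ≤ 2 exists, so h is irreducible over GF(2).

Yes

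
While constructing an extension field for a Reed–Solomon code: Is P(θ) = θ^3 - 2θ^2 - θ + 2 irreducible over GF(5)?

Check for roots in GF(5): P(0) = 2; P(1) = 0 → root; P(2) = 0 → root; P(3) = 3; P(4) = 0 → root.
P(1) = 0, so (θ − 1) divides P(θ); P is reducible.

No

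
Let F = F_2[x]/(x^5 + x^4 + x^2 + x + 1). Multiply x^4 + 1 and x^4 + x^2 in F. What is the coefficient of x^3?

Multiply in F_2[x]: (x^4 + 1)·(x^4 + x^2) = x^8 + x^6 + x^4 + x^2.
Reduce using x^5 ≡ x^4 + x^2 + x + 1 (mod x^5 + x^4 + x^2 + x + 1).
Reduced: x^2 + x + 1.

0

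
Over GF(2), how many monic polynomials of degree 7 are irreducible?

x^(2^7) − x is the product of all monic irreducibles of degree dividing 7; Möbius inversion gives N = (1/7) Σ μ(7/d)·2^d.
Divisors of 7: 1, 7; μ(7/d) for each: -1, 1.
Σ = − 2^1 + 2^7 = 126.
N = 126/7 = 18.

18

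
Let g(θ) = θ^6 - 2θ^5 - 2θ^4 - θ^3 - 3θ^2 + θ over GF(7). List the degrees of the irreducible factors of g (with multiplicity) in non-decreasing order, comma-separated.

1, 1, 2, 2

Linear factors from roots: (θ), (θ + 3).
Complete factorization: g(θ) = (θ)·(θ + 3)·(θ^2 + 1)·(θ^2 + 2θ - 2).
Factor degrees with multiplicity: 1 + 1 + 2 + 2 = 6.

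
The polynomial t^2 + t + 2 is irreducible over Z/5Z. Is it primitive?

Yes

Write f(t) = t^2 + t + 2.
|GF(5^2)^×| = 5^2 − 1 = 24. Prime factorization: 24 = 2^3·3.
f is primitive ⇔ t has order 24 in GF(5)[t]/(f), i.e. t^(24/q) ≠ 1 for each prime q | 24.
t^(12) mod f = 4.
t^(8) mod f = 3t + 1.
None equal 1, so t has full order 24; f is primitive.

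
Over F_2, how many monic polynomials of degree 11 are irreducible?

186

Gauss's count: N_{2}(11) = (1/11) Σ_{d|11} μ(11/d)·2^d.
Divisors of 11: 1, 11; μ(11/d) for each: -1, 1.
Σ = − 2^1 + 2^11 = 2046.
N = 2046/11 = 186.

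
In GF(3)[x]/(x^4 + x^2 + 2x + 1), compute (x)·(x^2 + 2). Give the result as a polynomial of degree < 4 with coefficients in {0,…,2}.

x^3 + 2x

Multiply in GF(3)[x]: (x)·(x^2 + 2) = x^3 + 2x.
Reduced: x^3 + 2x.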